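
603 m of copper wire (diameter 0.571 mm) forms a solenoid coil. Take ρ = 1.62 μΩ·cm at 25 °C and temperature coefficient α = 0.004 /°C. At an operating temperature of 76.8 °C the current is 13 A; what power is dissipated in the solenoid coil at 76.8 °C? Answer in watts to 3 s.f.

7780 W

ρ = 1.62 μΩ·cm = 1.62×10^-8 Ω·m
A = π(d/2)² = π(2.8550e-04 m)² = 2.561e-07 m²
R₍25₎ = ρL/A = (1.62×10^-8)(603)/(2.561e-07) = 38.15 Ω
R₍76.8₎ = R₍25₎(1 + αΔT) = 38.15 × (1 + 0.004×51.8) = 46.05 Ω
P = I²R = (13)² × 46.05 = 7780 W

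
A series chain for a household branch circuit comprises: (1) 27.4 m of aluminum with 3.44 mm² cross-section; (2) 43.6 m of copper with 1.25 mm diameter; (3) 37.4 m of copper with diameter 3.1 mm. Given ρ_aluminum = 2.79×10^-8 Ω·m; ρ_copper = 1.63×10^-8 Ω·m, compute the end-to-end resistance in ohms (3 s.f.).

0.882 Ω

Seg 1: A = 3.44 mm² = 3.440e-06 m²
R_1 = (2.79×10^-8)(27.4)/(3.440e-06) = 0.2222 Ω
Seg 2: A = π(d/2)² = π(6.2500e-04 m)² = 1.227e-06 m²
R_2 = (1.63×10^-8)(43.6)/(1.227e-06) = 0.5791 Ω
Seg 3: A = π(d/2)² = π(1.5500e-03 m)² = 7.548e-06 m²
R_3 = (1.63×10^-8)(37.4)/(7.548e-06) = 0.08077 Ω
R_total = R_1 + R_2 + R_3 = 0.882 Ω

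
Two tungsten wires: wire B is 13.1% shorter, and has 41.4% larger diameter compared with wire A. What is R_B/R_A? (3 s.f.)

0.435

R ∝ L/d², so R_B/R_A = (1 − 13.1/100) × (1 + 41.4/100)⁻²
= 0.869 × 0.5001 = 0.435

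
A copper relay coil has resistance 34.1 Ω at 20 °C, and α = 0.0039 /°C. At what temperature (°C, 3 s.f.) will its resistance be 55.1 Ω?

178 °C

R = R₀(1 + α(T − T₀)) ⇒ T = T₀ + (R/R₀ − 1)/α
T = 20 + (55.1/34.1 − 1)/0.0039 = 20 + (0.6158)/0.0039 = 178 °C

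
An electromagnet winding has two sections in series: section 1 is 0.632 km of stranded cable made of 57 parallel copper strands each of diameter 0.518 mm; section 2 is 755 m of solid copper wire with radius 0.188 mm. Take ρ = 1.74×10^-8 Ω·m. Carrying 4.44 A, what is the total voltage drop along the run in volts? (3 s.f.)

Section 1: A_strand = π(2.5900e-04)² = 2.107e-07 m²; R₁ = ρL/(N·A_s) = (1.74×10^-8)(632)/(57×2.107e-07) = 0.9155 Ω
Section 2: A = πr² = π(1.8800e-04 m)² = 1.110e-07 m²
R₂ = (1.74×10^-8)(755)/(1.110e-07) = 118.3 Ω
R = R₁ + R₂ = 119.2 Ω
V = IR = 4.44 × 119.2 = 529 V

529 V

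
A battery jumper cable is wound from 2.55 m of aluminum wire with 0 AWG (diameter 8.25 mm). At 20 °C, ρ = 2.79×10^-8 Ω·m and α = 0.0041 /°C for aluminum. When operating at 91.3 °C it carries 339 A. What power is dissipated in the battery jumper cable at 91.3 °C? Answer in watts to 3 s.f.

A = π(8.25/2 mm)² = π(4.1250e-03 m)² = 5.346e-05 m²
R₍20₎ = ρL/A = (2.79×10^-8)(2.55)/(5.346e-05) = 0.001331 Ω
R₍91.3₎ = R₍20₎(1 + αΔT) = 0.001331 × (1 + 0.0041×71.3) = 0.00172 Ω
P = I²R = (339)² × 0.00172 = 198 W

198 W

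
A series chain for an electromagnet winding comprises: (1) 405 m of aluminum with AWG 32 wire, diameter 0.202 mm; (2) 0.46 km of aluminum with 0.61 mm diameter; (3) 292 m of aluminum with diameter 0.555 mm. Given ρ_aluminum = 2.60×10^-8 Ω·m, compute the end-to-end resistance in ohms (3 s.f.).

Seg 1: A = π(0.202/2 mm)² = π(1.0100e-04 m)² = 3.205e-08 m²
R_1 = (2.60×10^-8)(405)/(3.205e-08) = 328.6 Ω
Seg 2: A = π(d/2)² = π(3.0500e-04 m)² = 2.922e-07 m²
R_2 = (2.60×10^-8)(460)/(2.922e-07) = 40.92 Ω
Seg 3: A = π(d/2)² = π(2.7750e-04 m)² = 2.419e-07 m²
R_3 = (2.60×10^-8)(292)/(2.419e-07) = 31.38 Ω
R_total = R_1 + R_2 + R_3 = 401 Ω

401 Ω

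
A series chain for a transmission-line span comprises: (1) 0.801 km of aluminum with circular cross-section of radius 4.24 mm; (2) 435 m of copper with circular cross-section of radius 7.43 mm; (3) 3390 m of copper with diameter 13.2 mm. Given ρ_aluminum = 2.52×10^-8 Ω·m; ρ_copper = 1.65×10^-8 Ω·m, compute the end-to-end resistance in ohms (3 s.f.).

Seg 1: A = πr² = π(4.2400e-03 m)² = 5.648e-05 m²
R_1 = (2.52×10^-8)(801)/(5.648e-05) = 0.3574 Ω
Seg 2: A = πr² = π(7.4300e-03 m)² = 1.734e-04 m²
R_2 = (1.65×10^-8)(435)/(1.734e-04) = 0.04139 Ω
Seg 3: A = π(d/2)² = π(6.6000e-03 m)² = 1.368e-04 m²
R_3 = (1.65×10^-8)(3390)/(1.368e-04) = 0.4087 Ω
R_total = R_1 + R_2 + R_3 = 0.808 Ω

0.808 Ω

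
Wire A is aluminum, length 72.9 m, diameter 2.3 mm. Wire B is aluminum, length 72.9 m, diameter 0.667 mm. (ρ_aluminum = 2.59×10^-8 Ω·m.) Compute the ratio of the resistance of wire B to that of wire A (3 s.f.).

11.9

R ∝ ρL/d², so R_B/R_A = (d_A/d_B)²
= (2.3/0.667)² = 11.9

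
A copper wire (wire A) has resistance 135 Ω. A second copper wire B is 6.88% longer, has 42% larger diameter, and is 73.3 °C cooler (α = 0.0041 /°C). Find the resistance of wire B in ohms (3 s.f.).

50.1 Ω

R ∝ ρL/d² with ρ ∝ (1+αΔT), so R_B/R_A = (1 + 6.88/100) × (1 + 42/100)⁻² × (1 − 0.0041×73.3)
= 1.069 × 0.4959 × 0.6995 = 0.3708
R_B = 0.3708 × 135 = 50.1 Ω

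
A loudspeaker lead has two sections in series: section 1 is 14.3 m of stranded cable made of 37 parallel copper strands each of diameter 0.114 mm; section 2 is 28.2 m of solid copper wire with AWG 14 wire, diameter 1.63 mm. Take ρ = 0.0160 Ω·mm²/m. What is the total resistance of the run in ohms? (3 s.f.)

ρ = 0.0160 Ω·mm²/m = 1.60×10^-8 Ω·m
Section 1: A_strand = π(5.7000e-05)² = 1.021e-08 m²; R₁ = ρL/(N·A_s) = (1.60×10^-8)(14.3)/(37×1.021e-08) = 0.6058 Ω
Section 2: A = π(1.63/2 mm)² = π(8.1500e-04 m)² = 2.087e-06 m²
R₂ = (1.60×10^-8)(28.2)/(2.087e-06) = 0.2162 Ω
R = R₁ + R₂ = 0.822 Ω

0.822 Ω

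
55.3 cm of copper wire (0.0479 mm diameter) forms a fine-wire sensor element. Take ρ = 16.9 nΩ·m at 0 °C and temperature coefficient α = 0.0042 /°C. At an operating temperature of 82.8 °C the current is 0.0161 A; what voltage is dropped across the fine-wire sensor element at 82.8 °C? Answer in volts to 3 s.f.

0.113 V

ρ = 16.9 nΩ·m = 1.69×10^-8 Ω·m
A = π(d/2)² = π(2.3950e-05 m)² = 1.802e-09 m²
R₍0₎ = ρL/A = (1.69×10^-8)(0.553)/(1.802e-09) = 5.186 Ω
R₍82.8₎ = R₍0₎(1 + αΔT) = 5.186 × (1 + 0.0042×82.8) = 6.99 Ω
V = IR = 0.0161 × 6.99 = 0.113 V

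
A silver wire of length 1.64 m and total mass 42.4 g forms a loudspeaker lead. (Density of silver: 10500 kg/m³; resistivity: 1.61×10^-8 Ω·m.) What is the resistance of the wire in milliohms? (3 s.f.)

10.7 mΩ

A = m/(density·L) = 0.0424/(10500×1.64) = 2.4623e-06 m²
R = ρL/A = (1.61×10^-8)(1.64)/(2.4623e-06) = 10.7 mΩ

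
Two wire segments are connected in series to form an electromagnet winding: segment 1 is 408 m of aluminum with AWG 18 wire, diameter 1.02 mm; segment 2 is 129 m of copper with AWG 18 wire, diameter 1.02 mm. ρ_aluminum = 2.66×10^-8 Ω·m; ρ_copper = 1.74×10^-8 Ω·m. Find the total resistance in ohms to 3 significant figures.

16.0 Ω

Segment 1: A = π(1.02/2 mm)² = π(5.1000e-04 m)² = 8.171e-07 m²
R₁ = ρL/A = (2.66×10^-8)(408)/(8.171e-07) = 13.28 Ω
R₂ = (1.74×10^-8)(129)/(8.171e-07) = 2.747 Ω
R = R₁ + R₂ = 16.0 Ω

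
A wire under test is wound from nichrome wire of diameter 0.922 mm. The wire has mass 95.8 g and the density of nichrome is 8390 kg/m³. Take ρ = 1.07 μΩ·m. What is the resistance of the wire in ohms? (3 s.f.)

27.4 Ω

ρ = 1.07 μΩ·m = 1.07×10^-6 Ω·m
A = π(d/2)² = π(4.6100e-04 m)² = 6.6765e-07 m²
L = m/(density·A) = 0.0958/(8390×6.6765e-07) = 17.1 m
R = ρL/A = (1.07×10^-6)(17.1)/(6.6765e-07) = 27.4 Ω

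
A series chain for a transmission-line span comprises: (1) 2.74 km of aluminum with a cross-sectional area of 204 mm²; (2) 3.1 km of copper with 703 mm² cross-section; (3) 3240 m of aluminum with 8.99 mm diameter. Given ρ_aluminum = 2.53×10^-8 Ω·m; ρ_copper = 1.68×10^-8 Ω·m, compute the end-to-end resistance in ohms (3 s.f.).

Seg 1: A = 204 mm² = 2.040e-04 m²
R_1 = (2.53×10^-8)(2740)/(2.040e-04) = 0.3398 Ω
Seg 2: A = 703 mm² = 7.030e-04 m²
R_2 = (1.68×10^-8)(3100)/(7.030e-04) = 0.07408 Ω
Seg 3: A = π(d/2)² = π(4.4950e-03 m)² = 6.348e-05 m²
R_3 = (2.53×10^-8)(3240)/(6.348e-05) = 1.291 Ω
R_total = R_1 + R_2 + R_3 = 1.71 Ω

1.71 Ω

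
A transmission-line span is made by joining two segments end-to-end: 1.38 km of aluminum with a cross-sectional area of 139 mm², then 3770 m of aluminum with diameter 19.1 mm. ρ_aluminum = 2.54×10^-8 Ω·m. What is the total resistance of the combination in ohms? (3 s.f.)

Segment 1: A = 139 mm² = 1.390e-04 m²
R₁ = ρL/A = (2.54×10^-8)(1380)/(1.390e-04) = 0.2522 Ω
Segment 2: A = π(d/2)² = π(9.5500e-03 m)² = 2.865e-04 m²
R₂ = (2.54×10^-8)(3770)/(2.865e-04) = 0.3342 Ω
R = R₁ + R₂ = 0.586 Ω

0.586 Ω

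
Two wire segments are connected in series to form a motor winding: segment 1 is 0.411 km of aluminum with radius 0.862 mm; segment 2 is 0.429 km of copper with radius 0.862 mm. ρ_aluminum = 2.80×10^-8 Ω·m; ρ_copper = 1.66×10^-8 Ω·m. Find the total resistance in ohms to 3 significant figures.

Segment 1: A = πr² = π(8.6200e-04 m)² = 2.334e-06 m²
R₁ = ρL/A = (2.80×10^-8)(411)/(2.334e-06) = 4.93 Ω
R₂ = (1.66×10^-8)(429)/(2.334e-06) = 3.051 Ω
R = R₁ + R₂ = 7.98 Ω

7.98 Ω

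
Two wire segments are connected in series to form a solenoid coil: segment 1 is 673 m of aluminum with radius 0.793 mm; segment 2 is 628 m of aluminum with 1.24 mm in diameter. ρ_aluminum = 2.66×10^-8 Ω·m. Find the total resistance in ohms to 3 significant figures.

Segment 1: A = πr² = π(7.9300e-04 m)² = 1.976e-06 m²
R₁ = ρL/A = (2.66×10^-8)(673)/(1.976e-06) = 9.062 Ω
Segment 2: A = π(d/2)² = π(6.2000e-04 m)² = 1.208e-06 m²
R₂ = (2.66×10^-8)(628)/(1.208e-06) = 13.83 Ω
R = R₁ + R₂ = 22.9 Ω

22.9 Ω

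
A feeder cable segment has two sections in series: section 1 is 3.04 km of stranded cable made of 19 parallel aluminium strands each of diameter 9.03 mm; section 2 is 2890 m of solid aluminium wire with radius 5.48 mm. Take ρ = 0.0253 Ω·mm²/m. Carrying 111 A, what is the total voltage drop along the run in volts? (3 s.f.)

ρ = 0.0253 Ω·mm²/m = 2.53×10^-8 Ω·m
Section 1: A_strand = π(4.5150e-03)² = 6.404e-05 m²; R₁ = ρL/(N·A_s) = (2.53×10^-8)(3040)/(19×6.404e-05) = 0.06321 Ω
Section 2: A = πr² = π(5.4800e-03 m)² = 9.434e-05 m²
R₂ = (2.53×10^-8)(2890)/(9.434e-05) = 0.775 Ω
R = R₁ + R₂ = 0.8382 Ω
V = IR = 111 × 0.8382 = 93.0 V

93.0 V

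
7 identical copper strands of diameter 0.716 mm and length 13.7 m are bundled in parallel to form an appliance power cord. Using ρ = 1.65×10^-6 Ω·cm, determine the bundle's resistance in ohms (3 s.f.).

0.0802 Ω

ρ = 1.65×10^-6 Ω·cm = 1.65×10^-8 Ω·m
A_strand = π(3.5800e-04 m)² = 4.026e-07 m²
R_strand = ρL/A = (1.65×10^-8)(13.7)/(4.026e-07) = 0.5614 Ω
R_total = R_strand/N = 0.5614/7 = 0.0802 Ω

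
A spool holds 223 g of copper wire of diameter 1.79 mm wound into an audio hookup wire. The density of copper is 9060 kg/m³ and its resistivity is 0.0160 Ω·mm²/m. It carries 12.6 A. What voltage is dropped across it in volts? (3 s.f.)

ρ = 0.0160 Ω·mm²/m = 1.60×10^-8 Ω·m
A = π(d/2)² = π(8.9500e-04 m)² = 2.5165e-06 m²
L = m/(density·A) = 0.223/(9060×2.5165e-06) = 9.781 m
R = ρL/A = (1.60×10^-8)(9.781)/(2.5165e-06) = 0.06219 Ω
V = IR = 12.6 × 0.06219 = 0.784 V

0.784 V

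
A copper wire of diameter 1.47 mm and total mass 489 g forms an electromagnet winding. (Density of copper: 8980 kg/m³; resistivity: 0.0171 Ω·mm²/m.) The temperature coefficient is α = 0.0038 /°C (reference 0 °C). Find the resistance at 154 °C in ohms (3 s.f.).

ρ = 0.0171 Ω·mm²/m = 1.71×10^-8 Ω·m
A = π(d/2)² = π(7.3500e-04 m)² = 1.6972e-06 m²
L = m/(density·A) = 0.489/(8980×1.6972e-06) = 32.09 m
R = ρL/A = (1.71×10^-8)(32.09)/(1.6972e-06) = 0.3233 Ω
R(154 °C) = 0.3233 × (1 + 0.0038×154) = 0.512 Ω

0.512 Ω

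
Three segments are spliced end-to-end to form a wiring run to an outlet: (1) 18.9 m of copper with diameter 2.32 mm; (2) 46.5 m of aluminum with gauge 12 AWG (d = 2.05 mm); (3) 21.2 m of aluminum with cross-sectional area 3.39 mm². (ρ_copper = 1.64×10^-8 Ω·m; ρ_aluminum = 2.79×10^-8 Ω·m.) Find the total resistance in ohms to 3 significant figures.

Seg 1: A = π(d/2)² = π(1.1600e-03 m)² = 4.227e-06 m²
R_1 = (1.64×10^-8)(18.9)/(4.227e-06) = 0.07332 Ω
Seg 2: A = π(2.05/2 mm)² = π(1.0250e-03 m)² = 3.301e-06 m²
R_2 = (2.79×10^-8)(46.5)/(3.301e-06) = 0.3931 Ω
Seg 3: A = 3.39 mm² = 3.390e-06 m²
R_3 = (2.79×10^-8)(21.2)/(3.390e-06) = 0.1745 Ω
R_total = R_1 + R_2 + R_3 = 0.641 Ω

0.641 Ω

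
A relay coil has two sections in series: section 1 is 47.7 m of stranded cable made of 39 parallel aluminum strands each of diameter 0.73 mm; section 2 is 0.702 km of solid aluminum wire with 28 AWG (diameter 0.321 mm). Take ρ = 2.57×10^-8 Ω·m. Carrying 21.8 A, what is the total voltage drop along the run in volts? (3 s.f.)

4860 V

Section 1: A_strand = π(3.6500e-04)² = 4.185e-07 m²; R₁ = ρL/(N·A_s) = (2.57×10^-8)(47.7)/(39×4.185e-07) = 0.0751 Ω
Section 2: A = π(0.321/2 mm)² = π(1.6050e-04 m)² = 8.093e-08 m²
R₂ = (2.57×10^-8)(702)/(8.093e-08) = 222.9 Ω
R = R₁ + R₂ = 223 Ω
V = IR = 21.8 × 223 = 4860 V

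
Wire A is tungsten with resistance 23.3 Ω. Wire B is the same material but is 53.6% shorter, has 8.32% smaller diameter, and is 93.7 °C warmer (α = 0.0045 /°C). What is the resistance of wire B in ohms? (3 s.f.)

R ∝ ρL/d² with ρ ∝ (1+αΔT), so R_B/R_A = (1 − 53.6/100) × (1 − 8.32/100)⁻² × (1 + 0.0045×93.7)
= 0.464 × 1.19 × 1.422 = 0.7848
R_B = 0.7848 × 23.3 = 18.3 Ω

18.3 Ω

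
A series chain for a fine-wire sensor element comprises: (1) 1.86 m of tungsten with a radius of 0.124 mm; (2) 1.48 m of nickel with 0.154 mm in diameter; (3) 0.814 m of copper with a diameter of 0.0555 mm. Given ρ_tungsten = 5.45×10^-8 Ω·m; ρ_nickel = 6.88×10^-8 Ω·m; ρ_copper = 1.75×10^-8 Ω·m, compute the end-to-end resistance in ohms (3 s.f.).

13.5 Ω

Seg 1: A = πr² = π(1.2400e-04 m)² = 4.831e-08 m²
R_1 = (5.45×10^-8)(1.86)/(4.831e-08) = 2.099 Ω
Seg 2: A = π(d/2)² = π(7.7000e-05 m)² = 1.863e-08 m²
R_2 = (6.88×10^-8)(1.48)/(1.863e-08) = 5.467 Ω
Seg 3: A = π(d/2)² = π(2.7750e-05 m)² = 2.419e-09 m²
R_3 = (1.75×10^-8)(0.814)/(2.419e-09) = 5.888 Ω
R_total = R_1 + R_2 + R_3 = 13.5 Ω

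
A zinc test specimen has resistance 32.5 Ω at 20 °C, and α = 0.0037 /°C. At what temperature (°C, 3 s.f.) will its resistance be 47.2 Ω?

R = R₀(1 + α(T − T₀)) ⇒ T = T₀ + (R/R₀ − 1)/α
T = 20 + (47.2/32.5 − 1)/0.0037 = 20 + (0.4523)/0.0037 = 142 °C

142 °C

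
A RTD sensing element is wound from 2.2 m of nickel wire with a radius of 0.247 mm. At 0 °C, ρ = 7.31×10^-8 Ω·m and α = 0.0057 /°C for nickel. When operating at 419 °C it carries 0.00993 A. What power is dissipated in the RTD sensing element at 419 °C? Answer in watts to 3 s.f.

2.80×10^-4 W

A = πr² = π(2.4700e-04 m)² = 1.917e-07 m²
R₍0₎ = ρL/A = (7.31×10^-8)(2.2)/(1.917e-07) = 0.8391 Ω
R₍419₎ = R₍0₎(1 + αΔT) = 0.8391 × (1 + 0.0057×419) = 2.843 Ω
P = I²R = (0.00993)² × 2.843 = 2.80×10^-4 W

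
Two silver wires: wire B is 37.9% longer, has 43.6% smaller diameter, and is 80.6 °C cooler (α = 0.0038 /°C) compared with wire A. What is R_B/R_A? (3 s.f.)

R ∝ ρL/d² with ρ ∝ (1+αΔT), so R_B/R_A = (1 + 37.9/100) × (1 − 43.6/100)⁻² × (1 − 0.0038×80.6)
= 1.379 × 3.144 × 0.6937 = 3.01

3.01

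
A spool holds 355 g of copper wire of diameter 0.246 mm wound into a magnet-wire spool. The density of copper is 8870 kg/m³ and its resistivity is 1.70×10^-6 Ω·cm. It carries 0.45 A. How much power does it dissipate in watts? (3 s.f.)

61.0 W

ρ = 1.70×10^-6 Ω·cm = 1.70×10^-8 Ω·m
A = π(d/2)² = π(1.2300e-04 m)² = 4.7529e-08 m²
L = m/(density·A) = 0.355/(8870×4.7529e-08) = 842.1 m
R = ρL/A = (1.70×10^-8)(842.1)/(4.7529e-08) = 301.2 Ω
P = I²R = (0.45)² × 301.2 = 61.0 W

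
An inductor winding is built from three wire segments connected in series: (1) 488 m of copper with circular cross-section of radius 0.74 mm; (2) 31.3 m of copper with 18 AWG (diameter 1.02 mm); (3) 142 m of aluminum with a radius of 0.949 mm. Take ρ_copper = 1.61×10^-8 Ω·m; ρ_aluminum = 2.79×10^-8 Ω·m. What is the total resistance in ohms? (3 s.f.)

Seg 1: A = πr² = π(7.4000e-04 m)² = 1.720e-06 m²
R_1 = (1.61×10^-8)(488)/(1.720e-06) = 4.567 Ω
Seg 2: A = π(1.02/2 mm)² = π(5.1000e-04 m)² = 8.171e-07 m²
R_2 = (1.61×10^-8)(31.3)/(8.171e-07) = 0.6167 Ω
Seg 3: A = πr² = π(9.4900e-04 m)² = 2.829e-06 m²
R_3 = (2.79×10^-8)(142)/(2.829e-06) = 1.4 Ω
R_total = R_1 + R_2 + R_3 = 6.58 Ω

6.58 Ω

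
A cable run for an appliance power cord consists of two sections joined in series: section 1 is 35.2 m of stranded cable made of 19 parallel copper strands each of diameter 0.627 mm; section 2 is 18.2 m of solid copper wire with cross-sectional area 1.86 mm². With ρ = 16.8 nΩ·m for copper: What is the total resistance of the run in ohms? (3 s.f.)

ρ = 16.8 nΩ·m = 1.68×10^-8 Ω·m
Section 1: A_strand = π(3.1350e-04)² = 3.088e-07 m²; R₁ = ρL/(N·A_s) = (1.68×10^-8)(35.2)/(19×3.088e-07) = 0.1008 Ω
Section 2: A = 1.86 mm² = 1.860e-06 m²
R₂ = (1.68×10^-8)(18.2)/(1.860e-06) = 0.1644 Ω
R = R₁ + R₂ = 0.265 Ω

0.265 Ω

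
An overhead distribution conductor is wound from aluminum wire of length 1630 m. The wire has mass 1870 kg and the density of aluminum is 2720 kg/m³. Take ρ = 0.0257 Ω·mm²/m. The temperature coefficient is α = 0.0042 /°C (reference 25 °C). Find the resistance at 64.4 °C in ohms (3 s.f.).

ρ = 0.0257 Ω·mm²/m = 2.57×10^-8 Ω·m
A = m/(density·L) = 1870/(2720×1630) = 4.2178e-04 m²
R = ρL/A = (2.57×10^-8)(1630)/(4.2178e-04) = 0.09932 Ω
R(64.4 °C) = 0.09932 × (1 + 0.0042×39.4) = 0.116 Ω

0.116 Ω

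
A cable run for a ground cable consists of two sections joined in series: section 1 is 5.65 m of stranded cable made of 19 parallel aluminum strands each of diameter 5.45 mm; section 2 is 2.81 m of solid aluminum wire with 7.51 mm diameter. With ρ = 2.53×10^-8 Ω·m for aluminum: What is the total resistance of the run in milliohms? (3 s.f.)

Section 1: A_strand = π(2.7250e-03)² = 2.333e-05 m²; R₁ = ρL/(N·A_s) = (2.53×10^-8)(5.65)/(19×2.333e-05) = 3.225×10^-4 Ω
Section 2: A = π(d/2)² = π(3.7550e-03 m)² = 4.430e-05 m²
R₂ = (2.53×10^-8)(2.81)/(4.430e-05) = 0.001605 Ω
R = R₁ + R₂ = 1.93 mΩ

1.93 mΩ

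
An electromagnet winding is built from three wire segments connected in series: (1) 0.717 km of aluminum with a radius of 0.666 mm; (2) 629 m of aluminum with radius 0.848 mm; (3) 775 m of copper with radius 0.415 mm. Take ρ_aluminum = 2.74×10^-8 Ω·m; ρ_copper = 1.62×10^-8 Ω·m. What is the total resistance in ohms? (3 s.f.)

Seg 1: A = πr² = π(6.6600e-04 m)² = 1.393e-06 m²
R_1 = (2.74×10^-8)(717)/(1.393e-06) = 14.1 Ω
Seg 2: A = πr² = π(8.4800e-04 m)² = 2.259e-06 m²
R_2 = (2.74×10^-8)(629)/(2.259e-06) = 7.629 Ω
Seg 3: A = πr² = π(4.1500e-04 m)² = 5.411e-07 m²
R_3 = (1.62×10^-8)(775)/(5.411e-07) = 23.2 Ω
R_total = R_1 + R_2 + R_3 = 44.9 Ω

44.9 Ω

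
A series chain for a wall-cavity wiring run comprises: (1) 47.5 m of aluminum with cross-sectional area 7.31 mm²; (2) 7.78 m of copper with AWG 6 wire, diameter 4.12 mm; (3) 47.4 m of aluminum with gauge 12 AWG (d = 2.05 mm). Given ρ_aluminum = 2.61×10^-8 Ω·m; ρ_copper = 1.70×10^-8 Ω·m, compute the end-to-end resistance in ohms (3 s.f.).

Seg 1: A = 7.31 mm² = 7.310e-06 m²
R_1 = (2.61×10^-8)(47.5)/(7.310e-06) = 0.1696 Ω
Seg 2: A = π(4.12/2 mm)² = π(2.0600e-03 m)² = 1.333e-05 m²
R_2 = (1.70×10^-8)(7.78)/(1.333e-05) = 0.009921 Ω
Seg 3: A = π(2.05/2 mm)² = π(1.0250e-03 m)² = 3.301e-06 m²
R_3 = (2.61×10^-8)(47.4)/(3.301e-06) = 0.3748 Ω
R_total = R_1 + R_2 + R_3 = 0.554 Ω

0.554 Ω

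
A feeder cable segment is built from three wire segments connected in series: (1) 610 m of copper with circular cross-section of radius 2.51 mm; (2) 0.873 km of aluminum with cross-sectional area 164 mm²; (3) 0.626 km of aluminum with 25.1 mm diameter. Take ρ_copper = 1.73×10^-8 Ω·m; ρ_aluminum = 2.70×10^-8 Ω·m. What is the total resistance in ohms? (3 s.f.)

Seg 1: A = πr² = π(2.5100e-03 m)² = 1.979e-05 m²
R_1 = (1.73×10^-8)(610)/(1.979e-05) = 0.5332 Ω
Seg 2: A = 164 mm² = 1.640e-04 m²
R_2 = (2.70×10^-8)(873)/(1.640e-04) = 0.1437 Ω
Seg 3: A = π(d/2)² = π(1.2550e-02 m)² = 4.948e-04 m²
R_3 = (2.70×10^-8)(626)/(4.948e-04) = 0.03416 Ω
R_total = R_1 + R_2 + R_3 = 0.711 Ω

0.711 Ω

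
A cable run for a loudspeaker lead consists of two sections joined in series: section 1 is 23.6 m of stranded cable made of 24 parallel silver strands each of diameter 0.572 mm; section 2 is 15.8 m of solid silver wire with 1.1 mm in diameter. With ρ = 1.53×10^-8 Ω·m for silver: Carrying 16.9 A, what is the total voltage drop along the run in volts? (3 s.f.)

5.29 V

Section 1: A_strand = π(2.8600e-04)² = 2.570e-07 m²; R₁ = ρL/(N·A_s) = (1.53×10^-8)(23.6)/(24×2.570e-07) = 0.05855 Ω
Section 2: A = π(d/2)² = π(5.5000e-04 m)² = 9.503e-07 m²
R₂ = (1.53×10^-8)(15.8)/(9.503e-07) = 0.2544 Ω
R = R₁ + R₂ = 0.3129 Ω
V = IR = 16.9 × 0.3129 = 5.29 V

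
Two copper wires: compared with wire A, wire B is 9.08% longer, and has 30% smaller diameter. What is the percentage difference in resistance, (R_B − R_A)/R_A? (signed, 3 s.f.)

R ∝ L/d², so R_B/R_A = (1 + 9.08/100) × (1 − 30/100)⁻²
= 1.091 × 2.041 = 2.226
(R_B − R_A)/R_A = 2.226 − 1 = 123%

123%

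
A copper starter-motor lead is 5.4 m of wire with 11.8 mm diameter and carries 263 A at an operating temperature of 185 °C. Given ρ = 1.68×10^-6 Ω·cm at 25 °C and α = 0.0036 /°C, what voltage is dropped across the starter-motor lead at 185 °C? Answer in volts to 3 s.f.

0.344 V

ρ = 1.68×10^-6 Ω·cm = 1.68×10^-8 Ω·m
A = π(d/2)² = π(5.9000e-03 m)² = 1.094e-04 m²
R₍25₎ = ρL/A = (1.68×10^-8)(5.4)/(1.094e-04) = 8.296×10^-4 Ω
R₍185₎ = R₍25₎(1 + αΔT) = 8.296×10^-4 × (1 + 0.0036×160) = 0.001307 Ω
V = IR = 263 × 0.001307 = 0.344 V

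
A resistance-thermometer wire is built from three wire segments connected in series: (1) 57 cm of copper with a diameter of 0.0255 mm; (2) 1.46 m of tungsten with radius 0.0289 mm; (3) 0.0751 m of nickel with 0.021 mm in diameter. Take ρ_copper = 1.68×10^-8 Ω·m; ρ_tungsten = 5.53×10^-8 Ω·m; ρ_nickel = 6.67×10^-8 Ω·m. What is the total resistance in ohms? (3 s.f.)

Seg 1: A = π(d/2)² = π(1.2750e-05 m)² = 5.107e-10 m²
R_1 = (1.68×10^-8)(0.57)/(5.107e-10) = 18.75 Ω
Seg 2: A = πr² = π(2.8900e-05 m)² = 2.624e-09 m²
R_2 = (5.53×10^-8)(1.46)/(2.624e-09) = 30.77 Ω
Seg 3: A = π(d/2)² = π(1.0500e-05 m)² = 3.464e-10 m²
R_3 = (6.67×10^-8)(0.0751)/(3.464e-10) = 14.46 Ω
R_total = R_1 + R_2 + R_3 = 64.0 Ω

64.0 Ω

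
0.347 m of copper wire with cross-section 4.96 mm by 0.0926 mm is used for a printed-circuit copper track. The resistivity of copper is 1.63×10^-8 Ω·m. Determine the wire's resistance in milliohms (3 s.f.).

A = 4.96 × 0.0926 mm² = 0.459 mm² = 4.593e-07 m²
R = ρL/A = (1.63×10^-8)(0.347 m)/(4.593e-07 m²) = 12.3 mΩ

12.3 mΩ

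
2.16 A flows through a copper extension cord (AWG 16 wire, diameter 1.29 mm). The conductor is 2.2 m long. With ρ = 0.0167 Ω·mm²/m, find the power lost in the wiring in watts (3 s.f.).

ρ = 0.0167 Ω·mm²/m = 1.67×10^-8 Ω·m
A = π(1.29/2 mm)² = π(6.4500e-04 m)² = 1.307e-06 m²
R = ρL/A = (1.67×10^-8)(2.2)/(1.307e-06) = 0.02811 Ω
P = I²R = (2.16)² × 0.02811 = 0.131 W

0.131 W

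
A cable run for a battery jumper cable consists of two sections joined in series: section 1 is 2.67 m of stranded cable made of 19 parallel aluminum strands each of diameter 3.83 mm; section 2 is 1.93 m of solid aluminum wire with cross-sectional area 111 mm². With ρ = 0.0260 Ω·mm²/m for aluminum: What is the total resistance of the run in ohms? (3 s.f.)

ρ = 0.0260 Ω·mm²/m = 2.60×10^-8 Ω·m
Section 1: A_strand = π(1.9150e-03)² = 1.152e-05 m²; R₁ = ρL/(N·A_s) = (2.60×10^-8)(2.67)/(19×1.152e-05) = 3.171×10^-4 Ω
Section 2: A = 111 mm² = 1.110e-04 m²
R₂ = (2.60×10^-8)(1.93)/(1.110e-04) = 4.521×10^-4 Ω
R = R₁ + R₂ = 7.69×10^-4 Ω

7.69×10^-4 Ω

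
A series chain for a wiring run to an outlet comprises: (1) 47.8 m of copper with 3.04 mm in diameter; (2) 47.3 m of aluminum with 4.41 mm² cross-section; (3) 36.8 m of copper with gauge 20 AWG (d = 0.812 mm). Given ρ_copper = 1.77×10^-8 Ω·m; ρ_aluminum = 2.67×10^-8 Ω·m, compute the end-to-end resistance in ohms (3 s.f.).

1.66 Ω

Seg 1: A = π(d/2)² = π(1.5200e-03 m)² = 7.258e-06 m²
R_1 = (1.77×10^-8)(47.8)/(7.258e-06) = 0.1166 Ω
Seg 2: A = 4.41 mm² = 4.410e-06 m²
R_2 = (2.67×10^-8)(47.3)/(4.410e-06) = 0.2864 Ω
Seg 3: A = π(0.812/2 mm)² = π(4.0600e-04 m)² = 5.178e-07 m²
R_3 = (1.77×10^-8)(36.8)/(5.178e-07) = 1.258 Ω
R_total = R_1 + R_2 + R_3 = 1.66 Ω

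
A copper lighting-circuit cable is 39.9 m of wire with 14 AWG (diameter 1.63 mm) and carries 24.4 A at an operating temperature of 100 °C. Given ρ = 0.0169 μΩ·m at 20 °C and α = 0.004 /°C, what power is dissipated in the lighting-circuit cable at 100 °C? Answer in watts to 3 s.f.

254 W

ρ = 0.0169 μΩ·m = 1.69×10^-8 Ω·m
A = π(1.63/2 mm)² = π(8.1500e-04 m)² = 2.087e-06 m²
R₍20₎ = ρL/A = (1.69×10^-8)(39.9)/(2.087e-06) = 0.3231 Ω
R₍100₎ = R₍20₎(1 + αΔT) = 0.3231 × (1 + 0.004×80) = 0.4265 Ω
P = I²R = (24.4)² × 0.4265 = 254 W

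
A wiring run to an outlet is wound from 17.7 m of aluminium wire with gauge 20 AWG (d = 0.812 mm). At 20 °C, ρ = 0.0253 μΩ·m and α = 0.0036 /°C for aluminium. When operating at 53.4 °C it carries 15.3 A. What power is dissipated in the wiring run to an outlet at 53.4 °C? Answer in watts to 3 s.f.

ρ = 0.0253 μΩ·m = 2.53×10^-8 Ω·m
A = π(0.812/2 mm)² = π(4.0600e-04 m)² = 5.178e-07 m²
R₍20₎ = ρL/A = (2.53×10^-8)(17.7)/(5.178e-07) = 0.8648 Ω
R₍53.4₎ = R₍20₎(1 + αΔT) = 0.8648 × (1 + 0.0036×33.4) = 0.9687 Ω
P = I²R = (15.3)² × 0.9687 = 227 W

227 W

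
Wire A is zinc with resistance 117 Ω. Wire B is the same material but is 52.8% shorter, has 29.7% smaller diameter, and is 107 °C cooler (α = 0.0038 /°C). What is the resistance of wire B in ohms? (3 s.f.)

66.3 Ω

R ∝ ρL/d² with ρ ∝ (1+αΔT), so R_B/R_A = (1 − 52.8/100) × (1 − 29.7/100)⁻² × (1 − 0.0038×107)
= 0.472 × 2.023 × 0.5934 = 0.5667
R_B = 0.5667 × 117 = 66.3 Ω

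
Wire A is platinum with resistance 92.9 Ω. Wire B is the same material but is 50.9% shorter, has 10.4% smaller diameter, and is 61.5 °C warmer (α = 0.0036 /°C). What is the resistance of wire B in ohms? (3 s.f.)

69.4 Ω

R ∝ ρL/d² with ρ ∝ (1+αΔT), so R_B/R_A = (1 − 50.9/100) × (1 − 10.4/100)⁻² × (1 + 0.0036×61.5)
= 0.491 × 1.246 × 1.221 = 0.747
R_B = 0.747 × 92.9 = 69.4 Ω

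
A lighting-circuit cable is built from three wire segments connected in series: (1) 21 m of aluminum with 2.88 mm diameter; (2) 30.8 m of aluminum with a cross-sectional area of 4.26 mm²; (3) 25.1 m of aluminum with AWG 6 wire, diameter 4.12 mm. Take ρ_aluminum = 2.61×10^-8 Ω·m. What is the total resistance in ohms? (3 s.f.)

0.322 Ω

Seg 1: A = π(d/2)² = π(1.4400e-03 m)² = 6.514e-06 m²
R_1 = (2.61×10^-8)(21)/(6.514e-06) = 0.08414 Ω
Seg 2: A = 4.26 mm² = 4.260e-06 m²
R_2 = (2.61×10^-8)(30.8)/(4.260e-06) = 0.1887 Ω
Seg 3: A = π(4.12/2 mm)² = π(2.0600e-03 m)² = 1.333e-05 m²
R_3 = (2.61×10^-8)(25.1)/(1.333e-05) = 0.04914 Ω
R_total = R_1 + R_2 + R_3 = 0.322 Ω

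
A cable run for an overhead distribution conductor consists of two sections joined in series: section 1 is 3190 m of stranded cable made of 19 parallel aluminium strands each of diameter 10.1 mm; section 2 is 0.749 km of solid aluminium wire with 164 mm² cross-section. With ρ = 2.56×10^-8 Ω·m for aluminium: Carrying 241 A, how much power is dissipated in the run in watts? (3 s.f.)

9910 W

Section 1: A_strand = π(5.0500e-03)² = 8.012e-05 m²; R₁ = ρL/(N·A_s) = (2.56×10^-8)(3190)/(19×8.012e-05) = 0.05365 Ω
Section 2: A = 164 mm² = 1.640e-04 m²
R₂ = (2.56×10^-8)(749)/(1.640e-04) = 0.1169 Ω
R = R₁ + R₂ = 0.1706 Ω
P = I²R = (241)² × 0.1706 = 9910 W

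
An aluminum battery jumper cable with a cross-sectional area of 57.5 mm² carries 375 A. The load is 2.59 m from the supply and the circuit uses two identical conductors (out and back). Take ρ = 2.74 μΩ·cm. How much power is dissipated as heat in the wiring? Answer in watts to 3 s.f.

ρ = 2.74 μΩ·cm = 2.74×10^-8 Ω·m
A = 57.5 mm² = 5.750e-05 m²
Total conductor length (both ways) L = 2 × 2.59 = 5.18 m
R = ρL/A = (2.74×10^-8)(5.18)/(5.750e-05) = 0.002468 Ω
P = I²R = (375)² × 0.002468 = 347 W

347 W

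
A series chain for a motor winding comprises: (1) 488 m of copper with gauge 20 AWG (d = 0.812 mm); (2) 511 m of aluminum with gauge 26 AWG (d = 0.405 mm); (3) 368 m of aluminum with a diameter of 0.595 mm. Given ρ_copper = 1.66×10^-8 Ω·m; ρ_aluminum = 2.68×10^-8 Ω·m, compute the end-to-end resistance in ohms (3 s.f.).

Seg 1: A = π(0.812/2 mm)² = π(4.0600e-04 m)² = 5.178e-07 m²
R_1 = (1.66×10^-8)(488)/(5.178e-07) = 15.64 Ω
Seg 2: A = π(0.405/2 mm)² = π(2.0250e-04 m)² = 1.288e-07 m²
R_2 = (2.68×10^-8)(511)/(1.288e-07) = 106.3 Ω
Seg 3: A = π(d/2)² = π(2.9750e-04 m)² = 2.781e-07 m²
R_3 = (2.68×10^-8)(368)/(2.781e-07) = 35.47 Ω
R_total = R_1 + R_2 + R_3 = 157 Ω

157 Ω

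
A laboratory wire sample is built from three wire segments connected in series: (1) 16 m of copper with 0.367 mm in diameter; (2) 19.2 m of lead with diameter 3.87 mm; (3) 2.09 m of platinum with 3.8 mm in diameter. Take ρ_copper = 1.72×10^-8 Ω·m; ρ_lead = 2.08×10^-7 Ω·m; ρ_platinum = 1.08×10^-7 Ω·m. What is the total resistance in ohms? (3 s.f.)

2.96 Ω

Seg 1: A = π(d/2)² = π(1.8350e-04 m)² = 1.058e-07 m²
R_1 = (1.72×10^-8)(16)/(1.058e-07) = 2.602 Ω
Seg 2: A = π(d/2)² = π(1.9350e-03 m)² = 1.176e-05 m²
R_2 = (2.08×10^-7)(19.2)/(1.176e-05) = 0.3395 Ω
Seg 3: A = π(d/2)² = π(1.9000e-03 m)² = 1.134e-05 m²
R_3 = (1.08×10^-7)(2.09)/(1.134e-05) = 0.0199 Ω
R_total = R_1 + R_2 + R_3 = 2.96 Ω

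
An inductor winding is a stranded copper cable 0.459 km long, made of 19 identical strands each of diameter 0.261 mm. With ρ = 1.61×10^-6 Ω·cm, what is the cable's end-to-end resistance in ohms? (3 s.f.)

7.27 Ω

ρ = 1.61×10^-6 Ω·cm = 1.61×10^-8 Ω·m
A_strand = π(1.3050e-04 m)² = 5.350e-08 m²
R_strand = ρL/A = (1.61×10^-8)(459)/(5.350e-08) = 138.1 Ω
R_total = R_strand/N = 138.1/19 = 7.27 Ω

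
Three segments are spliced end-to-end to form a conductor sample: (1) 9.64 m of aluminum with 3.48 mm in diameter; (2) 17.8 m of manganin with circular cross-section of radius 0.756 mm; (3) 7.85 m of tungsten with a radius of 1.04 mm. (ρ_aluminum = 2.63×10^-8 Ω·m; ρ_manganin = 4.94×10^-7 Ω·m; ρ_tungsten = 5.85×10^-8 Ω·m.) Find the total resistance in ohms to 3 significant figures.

Seg 1: A = π(d/2)² = π(1.7400e-03 m)² = 9.511e-06 m²
R_1 = (2.63×10^-8)(9.64)/(9.511e-06) = 0.02666 Ω
Seg 2: A = πr² = π(7.5600e-04 m)² = 1.796e-06 m²
R_2 = (4.94×10^-7)(17.8)/(1.796e-06) = 4.897 Ω
Seg 3: A = πr² = π(1.0400e-03 m)² = 3.398e-06 m²
R_3 = (5.85×10^-8)(7.85)/(3.398e-06) = 0.1351 Ω
R_total = R_1 + R_2 + R_3 = 5.06 Ω

5.06 Ω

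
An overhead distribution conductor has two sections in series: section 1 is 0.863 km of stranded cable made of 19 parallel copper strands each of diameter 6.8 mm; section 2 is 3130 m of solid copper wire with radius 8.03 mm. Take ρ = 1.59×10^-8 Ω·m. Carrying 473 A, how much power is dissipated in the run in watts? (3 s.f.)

59400 W

Section 1: A_strand = π(3.4000e-03)² = 3.632e-05 m²; R₁ = ρL/(N·A_s) = (1.59×10^-8)(863)/(19×3.632e-05) = 0.01989 Ω
Section 2: A = πr² = π(8.0300e-03 m)² = 2.026e-04 m²
R₂ = (1.59×10^-8)(3130)/(2.026e-04) = 0.2457 Ω
R = R₁ + R₂ = 0.2656 Ω
P = I²R = (473)² × 0.2656 = 59400 W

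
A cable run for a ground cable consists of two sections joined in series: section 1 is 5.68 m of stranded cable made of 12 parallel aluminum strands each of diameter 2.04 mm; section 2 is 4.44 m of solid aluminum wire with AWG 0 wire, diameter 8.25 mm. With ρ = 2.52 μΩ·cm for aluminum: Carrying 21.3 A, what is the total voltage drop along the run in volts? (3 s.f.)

0.122 V

ρ = 2.52 μΩ·cm = 2.52×10^-8 Ω·m
Section 1: A_strand = π(1.0200e-03)² = 3.269e-06 m²; R₁ = ρL/(N·A_s) = (2.52×10^-8)(5.68)/(12×3.269e-06) = 0.003649 Ω
Section 2: A = π(8.25/2 mm)² = π(4.1250e-03 m)² = 5.346e-05 m²
R₂ = (2.52×10^-8)(4.44)/(5.346e-05) = 0.002093 Ω
R = R₁ + R₂ = 0.005742 Ω
V = IR = 21.3 × 0.005742 = 0.122 V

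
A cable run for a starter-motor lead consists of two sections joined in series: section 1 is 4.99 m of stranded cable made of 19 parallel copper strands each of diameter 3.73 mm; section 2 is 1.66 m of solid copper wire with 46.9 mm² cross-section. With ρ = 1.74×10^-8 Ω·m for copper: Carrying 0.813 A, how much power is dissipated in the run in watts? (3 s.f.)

Section 1: A_strand = π(1.8650e-03)² = 1.093e-05 m²; R₁ = ρL/(N·A_s) = (1.74×10^-8)(4.99)/(19×1.093e-05) = 4.182×10^-4 Ω
Section 2: A = 46.9 mm² = 4.690e-05 m²
R₂ = (1.74×10^-8)(1.66)/(4.690e-05) = 6.159×10^-4 Ω
R = R₁ + R₂ = 0.001034 Ω
P = I²R = (0.813)² × 0.001034 = 6.83×10^-4 W

6.83×10^-4 W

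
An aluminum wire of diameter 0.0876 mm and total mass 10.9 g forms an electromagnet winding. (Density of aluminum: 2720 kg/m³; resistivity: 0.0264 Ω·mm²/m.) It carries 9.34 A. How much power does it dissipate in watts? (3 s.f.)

2.54×10^5 W

ρ = 0.0264 Ω·mm²/m = 2.64×10^-8 Ω·m
A = π(d/2)² = π(4.3800e-05 m)² = 6.0270e-09 m²
L = m/(density·A) = 0.0109/(2720×6.0270e-09) = 664.9 m
R = ρL/A = (2.64×10^-8)(664.9)/(6.0270e-09) = 2912 Ω
P = I²R = (9.34)² × 2912 = 2.54×10^5 W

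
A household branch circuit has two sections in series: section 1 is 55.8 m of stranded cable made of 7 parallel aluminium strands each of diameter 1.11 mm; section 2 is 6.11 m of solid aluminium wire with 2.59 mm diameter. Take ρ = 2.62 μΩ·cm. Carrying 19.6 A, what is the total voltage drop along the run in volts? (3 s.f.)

ρ = 2.62 μΩ·cm = 2.62×10^-8 Ω·m
Section 1: A_strand = π(5.5500e-04)² = 9.677e-07 m²; R₁ = ρL/(N·A_s) = (2.62×10^-8)(55.8)/(7×9.677e-07) = 0.2158 Ω
Section 2: A = π(d/2)² = π(1.2950e-03 m)² = 5.269e-06 m²
R₂ = (2.62×10^-8)(6.11)/(5.269e-06) = 0.03038 Ω
R = R₁ + R₂ = 0.2462 Ω
V = IR = 19.6 × 0.2462 = 4.83 V

4.83 V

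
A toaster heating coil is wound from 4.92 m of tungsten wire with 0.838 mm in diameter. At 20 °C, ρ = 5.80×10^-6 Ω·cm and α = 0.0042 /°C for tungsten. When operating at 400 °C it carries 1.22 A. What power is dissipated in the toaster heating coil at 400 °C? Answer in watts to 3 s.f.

ρ = 5.80×10^-6 Ω·cm = 5.80×10^-8 Ω·m
A = π(d/2)² = π(4.1900e-04 m)² = 5.515e-07 m²
R₍20₎ = ρL/A = (5.80×10^-8)(4.92)/(5.515e-07) = 0.5174 Ω
R₍400₎ = R₍20₎(1 + αΔT) = 0.5174 × (1 + 0.0042×380) = 1.343 Ω
P = I²R = (1.22)² × 1.343 = 2.00 W

2.00 W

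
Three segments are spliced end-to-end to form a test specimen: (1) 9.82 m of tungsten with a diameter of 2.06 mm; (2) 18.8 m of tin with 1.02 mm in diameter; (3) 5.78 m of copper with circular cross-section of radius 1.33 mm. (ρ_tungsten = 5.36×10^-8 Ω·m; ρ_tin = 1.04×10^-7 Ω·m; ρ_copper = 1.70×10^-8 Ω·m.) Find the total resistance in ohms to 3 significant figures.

2.57 Ω

Seg 1: A = π(d/2)² = π(1.0300e-03 m)² = 3.333e-06 m²
R_1 = (5.36×10^-8)(9.82)/(3.333e-06) = 0.1579 Ω
Seg 2: A = π(d/2)² = π(5.1000e-04 m)² = 8.171e-07 m²
R_2 = (1.04×10^-7)(18.8)/(8.171e-07) = 2.393 Ω
Seg 3: A = πr² = π(1.3300e-03 m)² = 5.557e-06 m²
R_3 = (1.70×10^-8)(5.78)/(5.557e-06) = 0.01768 Ω
R_total = R_1 + R_2 + R_3 = 2.57 Ω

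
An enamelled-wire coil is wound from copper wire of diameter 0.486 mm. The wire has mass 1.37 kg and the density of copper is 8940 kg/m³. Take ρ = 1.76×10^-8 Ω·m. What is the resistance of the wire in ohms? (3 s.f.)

A = π(d/2)² = π(2.4300e-04 m)² = 1.8551e-07 m²
L = m/(density·A) = 1.37/(8940×1.8551e-07) = 826.1 m
R = ρL/A = (1.76×10^-8)(826.1)/(1.8551e-07) = 78.4 Ω

78.4 Ω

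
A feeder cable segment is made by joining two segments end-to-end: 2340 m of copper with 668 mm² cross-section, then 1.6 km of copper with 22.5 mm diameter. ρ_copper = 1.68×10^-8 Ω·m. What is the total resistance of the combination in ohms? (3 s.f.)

Segment 1: A = 668 mm² = 6.680e-04 m²
R₁ = ρL/A = (1.68×10^-8)(2340)/(6.680e-04) = 0.05885 Ω
Segment 2: A = π(d/2)² = π(1.1250e-02 m)² = 3.976e-04 m²
R₂ = (1.68×10^-8)(1600)/(3.976e-04) = 0.0676 Ω
R = R₁ + R₂ = 0.126 Ω

0.126 Ω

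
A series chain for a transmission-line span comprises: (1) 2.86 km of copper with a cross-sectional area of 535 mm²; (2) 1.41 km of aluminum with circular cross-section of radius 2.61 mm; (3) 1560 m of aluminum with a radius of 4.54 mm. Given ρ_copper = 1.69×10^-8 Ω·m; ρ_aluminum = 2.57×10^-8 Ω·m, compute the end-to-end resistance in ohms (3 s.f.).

2.40 Ω

Seg 1: A = 535 mm² = 5.350e-04 m²
R_1 = (1.69×10^-8)(2860)/(5.350e-04) = 0.09034 Ω
Seg 2: A = πr² = π(2.6100e-03 m)² = 2.140e-05 m²
R_2 = (2.57×10^-8)(1410)/(2.140e-05) = 1.693 Ω
Seg 3: A = πr² = π(4.5400e-03 m)² = 6.475e-05 m²
R_3 = (2.57×10^-8)(1560)/(6.475e-05) = 0.6192 Ω
R_total = R_1 + R_2 + R_3 = 2.40 Ω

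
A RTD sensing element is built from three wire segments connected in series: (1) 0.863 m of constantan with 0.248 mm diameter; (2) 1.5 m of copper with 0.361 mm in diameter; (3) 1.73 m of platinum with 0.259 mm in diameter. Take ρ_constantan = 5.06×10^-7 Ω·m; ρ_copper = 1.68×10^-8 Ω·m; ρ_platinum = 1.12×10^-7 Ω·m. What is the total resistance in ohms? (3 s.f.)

13.0 Ω

Seg 1: A = π(d/2)² = π(1.2400e-04 m)² = 4.831e-08 m²
R_1 = (5.06×10^-7)(0.863)/(4.831e-08) = 9.04 Ω
Seg 2: A = π(d/2)² = π(1.8050e-04 m)² = 1.024e-07 m²
R_2 = (1.68×10^-8)(1.5)/(1.024e-07) = 0.2462 Ω
Seg 3: A = π(d/2)² = π(1.2950e-04 m)² = 5.269e-08 m²
R_3 = (1.12×10^-7)(1.73)/(5.269e-08) = 3.678 Ω
R_total = R_1 + R_2 + R_3 = 13.0 Ω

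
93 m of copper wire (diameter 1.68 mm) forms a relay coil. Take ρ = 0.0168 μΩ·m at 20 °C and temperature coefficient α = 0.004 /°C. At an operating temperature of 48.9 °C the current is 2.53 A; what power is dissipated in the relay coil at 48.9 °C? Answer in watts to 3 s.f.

ρ = 0.0168 μΩ·m = 1.68×10^-8 Ω·m
A = π(d/2)² = π(8.4000e-04 m)² = 2.217e-06 m²
R₍20₎ = ρL/A = (1.68×10^-8)(93)/(2.217e-06) = 0.7048 Ω
R₍48.9₎ = R₍20₎(1 + αΔT) = 0.7048 × (1 + 0.004×28.9) = 0.7863 Ω
P = I²R = (2.53)² × 0.7863 = 5.03 W

5.03 W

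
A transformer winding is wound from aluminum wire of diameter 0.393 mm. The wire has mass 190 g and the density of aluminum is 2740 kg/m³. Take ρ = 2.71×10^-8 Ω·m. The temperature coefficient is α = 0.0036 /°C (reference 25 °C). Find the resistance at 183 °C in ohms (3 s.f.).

200 Ω

A = π(d/2)² = π(1.9650e-04 m)² = 1.2130e-07 m²
L = m/(density·A) = 0.19/(2740×1.2130e-07) = 571.6 m
R = ρL/A = (2.71×10^-8)(571.6)/(1.2130e-07) = 127.7 Ω
R(183 °C) = 127.7 × (1 + 0.0036×158) = 200 Ω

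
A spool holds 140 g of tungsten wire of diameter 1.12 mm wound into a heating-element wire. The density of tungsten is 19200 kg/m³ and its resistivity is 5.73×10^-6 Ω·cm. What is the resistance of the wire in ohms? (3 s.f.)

0.430 Ω

ρ = 5.73×10^-6 Ω·cm = 5.73×10^-8 Ω·m
A = π(d/2)² = π(5.6000e-04 m)² = 9.8520e-07 m²
L = m/(density·A) = 0.14/(19200×9.8520e-07) = 7.401 m
R = ρL/A = (5.73×10^-8)(7.401)/(9.8520e-07) = 0.430 Ω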